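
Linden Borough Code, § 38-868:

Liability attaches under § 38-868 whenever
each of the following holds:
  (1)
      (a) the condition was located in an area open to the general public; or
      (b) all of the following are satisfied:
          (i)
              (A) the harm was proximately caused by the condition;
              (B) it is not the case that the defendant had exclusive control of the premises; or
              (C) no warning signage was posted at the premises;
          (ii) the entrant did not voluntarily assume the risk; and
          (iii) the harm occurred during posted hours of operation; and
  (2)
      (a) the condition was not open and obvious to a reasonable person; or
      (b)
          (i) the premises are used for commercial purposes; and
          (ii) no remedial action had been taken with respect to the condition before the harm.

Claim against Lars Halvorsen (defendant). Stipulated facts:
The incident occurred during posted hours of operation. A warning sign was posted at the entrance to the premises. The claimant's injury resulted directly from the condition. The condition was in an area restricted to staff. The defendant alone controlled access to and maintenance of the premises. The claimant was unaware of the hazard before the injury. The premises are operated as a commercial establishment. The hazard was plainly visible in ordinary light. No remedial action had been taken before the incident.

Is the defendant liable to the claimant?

(a) public area — not satisfied.
(A) proximate cause — holds.
(B) not (exclusive control) — not satisfied.
(C) no signage posted — fails.
So (i) is satisfied (T OR F OR F).
(ii) no assumed risk — met.
(iii) during posted hours — holds.
(b) = T AND T AND T = true.
(1) = F OR T = true.
(a) not open/obvious — not met.
(i) commercial use — holds.
(ii) no remedial action — satisfied.
So (b) is satisfied (T AND T).
(2): F OR T → true.
So Overall is satisfied (T AND T).

Yes — liable.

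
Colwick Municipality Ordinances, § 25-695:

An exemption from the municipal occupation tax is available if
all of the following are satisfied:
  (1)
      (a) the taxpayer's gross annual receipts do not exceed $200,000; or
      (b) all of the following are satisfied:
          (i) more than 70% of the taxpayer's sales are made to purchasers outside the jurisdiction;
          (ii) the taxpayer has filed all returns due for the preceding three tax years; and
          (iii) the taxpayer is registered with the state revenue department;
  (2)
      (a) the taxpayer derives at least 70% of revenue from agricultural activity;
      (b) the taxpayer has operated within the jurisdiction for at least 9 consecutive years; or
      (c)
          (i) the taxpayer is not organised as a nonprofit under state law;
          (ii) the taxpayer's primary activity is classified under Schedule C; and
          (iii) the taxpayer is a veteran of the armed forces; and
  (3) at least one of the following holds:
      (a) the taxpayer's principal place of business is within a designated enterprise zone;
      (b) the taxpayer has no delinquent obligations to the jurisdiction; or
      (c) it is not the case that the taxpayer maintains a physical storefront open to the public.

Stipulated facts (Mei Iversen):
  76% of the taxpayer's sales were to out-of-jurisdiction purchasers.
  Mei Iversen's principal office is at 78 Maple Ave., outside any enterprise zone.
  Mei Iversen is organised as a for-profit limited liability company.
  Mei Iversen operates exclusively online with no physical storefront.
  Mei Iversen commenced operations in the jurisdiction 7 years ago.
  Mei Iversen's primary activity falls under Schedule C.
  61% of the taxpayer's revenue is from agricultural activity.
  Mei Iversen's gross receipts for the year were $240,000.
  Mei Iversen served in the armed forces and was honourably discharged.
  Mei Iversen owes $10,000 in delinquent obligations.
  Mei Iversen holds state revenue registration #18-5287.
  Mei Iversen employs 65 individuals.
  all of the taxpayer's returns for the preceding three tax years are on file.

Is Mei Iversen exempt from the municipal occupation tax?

Yes — exempt.

(a) receipts ≤ $200,000 — fails.
(i) >70% out-of-jur. sales — holds.
(ii) returns current — holds.
(iii) state-registered — satisfied.
(b): T AND T AND T → true.
So (1) is satisfied (F OR T).
(a) ≥70% agricultural — not met.
(b) ≥ 9 yrs in jurisdiction — not satisfied.
(i) not (nonprofit) — satisfied.
(ii) Schedule C activity — holds.
(iii) veteran — met.
So (c) is satisfied (T AND T AND T).
So (2) is satisfied (F OR F OR T).
(a) in enterprise zone — fails.
(b) no delinquency — not met.
(c) not (has storefront) — met.
(3) = F OR F OR T = true.
Overall: T AND T AND T → true.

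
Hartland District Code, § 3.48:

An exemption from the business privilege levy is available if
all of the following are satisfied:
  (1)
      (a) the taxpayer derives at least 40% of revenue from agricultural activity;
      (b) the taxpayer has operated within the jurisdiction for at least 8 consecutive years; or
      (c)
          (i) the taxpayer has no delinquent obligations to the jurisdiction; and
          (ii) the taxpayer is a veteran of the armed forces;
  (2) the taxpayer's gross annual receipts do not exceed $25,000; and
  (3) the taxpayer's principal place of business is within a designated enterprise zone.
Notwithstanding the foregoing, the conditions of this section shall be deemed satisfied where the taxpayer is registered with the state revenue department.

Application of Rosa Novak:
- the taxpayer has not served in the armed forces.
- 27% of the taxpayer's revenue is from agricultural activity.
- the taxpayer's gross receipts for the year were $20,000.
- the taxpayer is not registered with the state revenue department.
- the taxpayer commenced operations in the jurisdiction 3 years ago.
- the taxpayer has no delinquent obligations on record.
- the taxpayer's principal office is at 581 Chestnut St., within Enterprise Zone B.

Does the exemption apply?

No — not exempt.

(a) ≥40% agricultural — not met.
(b) ≥ 8 yrs in jurisdiction — not satisfied.
(i) no delinquency — satisfied.
(ii) veteran — not satisfied.
So (c) is not satisfied (T AND F).
(1): F OR F OR F → false.
(2) receipts ≤ $25,000 — met.
(3) in enterprise zone — satisfied.
Overall = F AND T AND T = false.
Exception (state-registered) — not satisfied.
Result: main false OR exception false → false.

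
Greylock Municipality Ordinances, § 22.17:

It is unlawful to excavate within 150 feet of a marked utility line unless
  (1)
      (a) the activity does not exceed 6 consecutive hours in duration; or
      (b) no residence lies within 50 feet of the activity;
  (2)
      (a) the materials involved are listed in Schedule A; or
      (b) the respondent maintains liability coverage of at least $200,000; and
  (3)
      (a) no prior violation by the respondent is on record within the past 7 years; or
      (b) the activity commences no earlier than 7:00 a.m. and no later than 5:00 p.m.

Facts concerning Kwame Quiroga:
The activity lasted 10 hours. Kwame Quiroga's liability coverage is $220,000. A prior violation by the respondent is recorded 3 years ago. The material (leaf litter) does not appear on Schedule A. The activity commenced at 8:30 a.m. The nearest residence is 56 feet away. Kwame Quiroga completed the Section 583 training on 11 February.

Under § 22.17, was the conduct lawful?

Yes — lawful.

(a) ≤ 6 hrs duration — fails.
(b) no residence in 50 ft — satisfied.
(1) = F OR T = true.
(a) Schedule A material — not met.
(b) coverage ≥ $200,000 — holds.
(2) = F OR T = true.
(a) no prior violation — not satisfied.
(b) start within hours — met.
(3): F OR T → true.
So Overall is satisfied (T AND T AND T).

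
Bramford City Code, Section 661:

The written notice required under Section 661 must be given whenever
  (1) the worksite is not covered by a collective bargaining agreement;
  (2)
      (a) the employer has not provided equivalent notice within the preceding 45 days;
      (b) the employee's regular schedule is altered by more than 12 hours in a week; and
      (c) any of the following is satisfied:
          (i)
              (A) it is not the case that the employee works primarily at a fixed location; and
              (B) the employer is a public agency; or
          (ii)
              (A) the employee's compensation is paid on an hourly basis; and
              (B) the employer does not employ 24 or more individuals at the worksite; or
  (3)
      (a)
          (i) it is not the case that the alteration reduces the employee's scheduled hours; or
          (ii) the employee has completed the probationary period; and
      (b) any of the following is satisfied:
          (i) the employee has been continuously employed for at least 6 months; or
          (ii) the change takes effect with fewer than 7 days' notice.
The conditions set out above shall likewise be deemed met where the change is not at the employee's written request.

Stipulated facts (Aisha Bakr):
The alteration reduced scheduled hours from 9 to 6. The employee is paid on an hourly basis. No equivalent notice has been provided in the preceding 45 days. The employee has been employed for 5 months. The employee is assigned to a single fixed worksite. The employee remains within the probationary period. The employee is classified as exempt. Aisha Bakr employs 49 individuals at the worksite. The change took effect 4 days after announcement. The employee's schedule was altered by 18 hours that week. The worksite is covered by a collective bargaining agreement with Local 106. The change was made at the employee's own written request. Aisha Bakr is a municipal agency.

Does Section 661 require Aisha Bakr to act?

(1) no CBA — not satisfied.
(a) no recent notice — holds.
(b) schedule shift > 12h — holds.
(A) not (fixed location) — fails.
(B) public agency — met.
So (i) is not satisfied (F AND T).
(A) hourly-paid — holds.
(B) not (≥ 24 at site) — not satisfied.
(ii): T AND F → false.
(c): F OR F → false.
(2): T AND T AND F → false.
(i) not (hours reduced) — not satisfied.
(ii) past probation — not met.
(a) = F OR F = false.
(i) tenure ≥ 6 mo. — not met.
(ii) < 7 days' notice — satisfied.
(b) = F OR T = true.
So (3) is not satisfied (F AND T).
Overall = F OR F OR F = false.
Exception (not employee-requested) — not satisfied.
Result: main false OR exception false → false.

No — not required.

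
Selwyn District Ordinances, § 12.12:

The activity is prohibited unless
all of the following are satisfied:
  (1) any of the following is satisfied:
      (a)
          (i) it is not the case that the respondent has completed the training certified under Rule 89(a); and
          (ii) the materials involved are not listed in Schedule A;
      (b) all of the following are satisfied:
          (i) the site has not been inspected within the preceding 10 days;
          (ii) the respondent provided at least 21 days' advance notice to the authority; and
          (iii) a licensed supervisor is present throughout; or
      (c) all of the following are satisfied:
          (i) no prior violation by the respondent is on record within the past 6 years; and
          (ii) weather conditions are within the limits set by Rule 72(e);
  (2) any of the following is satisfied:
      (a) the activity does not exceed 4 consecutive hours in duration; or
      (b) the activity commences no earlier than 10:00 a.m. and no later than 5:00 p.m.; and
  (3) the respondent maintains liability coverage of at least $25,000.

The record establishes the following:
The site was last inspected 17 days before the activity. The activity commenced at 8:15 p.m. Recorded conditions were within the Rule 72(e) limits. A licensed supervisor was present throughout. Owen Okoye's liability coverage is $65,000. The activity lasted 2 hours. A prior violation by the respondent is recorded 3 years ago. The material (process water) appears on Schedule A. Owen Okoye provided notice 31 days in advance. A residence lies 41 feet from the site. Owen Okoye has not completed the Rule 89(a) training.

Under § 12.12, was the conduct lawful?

Yes — lawful.

(i) not (training certified) — met.
(ii) not (Schedule A material) — fails.
So (a) is not satisfied (T AND F).
(i) not (site inspected) — met.
(ii) ≥21 days' notice — holds.
(iii) supervisor present — met.
(b) = T AND T AND T = true.
(i) no prior violation — fails.
(ii) weather ok — satisfied.
So (c) is not satisfied (F AND T).
So (1) is satisfied (F OR T OR F).
(a) ≤ 4 hrs duration — holds.
(b) start within hours — not met.
(2) = T OR F = true.
(3) coverage ≥ $25,000 — satisfied.
Overall: T AND T AND T → true.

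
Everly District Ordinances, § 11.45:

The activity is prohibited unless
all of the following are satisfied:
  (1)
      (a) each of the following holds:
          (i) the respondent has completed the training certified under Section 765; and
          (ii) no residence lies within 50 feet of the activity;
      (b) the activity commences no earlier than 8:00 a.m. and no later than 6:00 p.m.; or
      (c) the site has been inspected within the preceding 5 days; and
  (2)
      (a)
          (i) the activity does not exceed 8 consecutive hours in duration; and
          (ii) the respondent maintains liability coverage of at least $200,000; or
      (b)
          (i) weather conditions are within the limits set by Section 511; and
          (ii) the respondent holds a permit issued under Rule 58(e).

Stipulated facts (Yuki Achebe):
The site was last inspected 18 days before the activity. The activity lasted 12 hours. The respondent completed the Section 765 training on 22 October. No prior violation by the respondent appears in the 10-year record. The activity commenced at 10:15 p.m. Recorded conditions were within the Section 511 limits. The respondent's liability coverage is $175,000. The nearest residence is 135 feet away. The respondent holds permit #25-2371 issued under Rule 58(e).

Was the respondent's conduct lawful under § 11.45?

(i) training certified — holds.
(ii) no residence in 50 ft — satisfied.
(a): T AND T → true.
(b) start within hours — not met.
(c) site inspected — not satisfied.
So (1) is satisfied (T OR F OR F).
(i) ≤ 8 hrs duration — fails.
(ii) coverage ≥ $200,000 — not met.
So (a) is not satisfied (F AND F).
(i) weather ok — holds.
(ii) holds permit — met.
(b): T AND T → true.
So (2) is satisfied (F OR T).
So Overall is satisfied (T AND T).

Yes — lawful.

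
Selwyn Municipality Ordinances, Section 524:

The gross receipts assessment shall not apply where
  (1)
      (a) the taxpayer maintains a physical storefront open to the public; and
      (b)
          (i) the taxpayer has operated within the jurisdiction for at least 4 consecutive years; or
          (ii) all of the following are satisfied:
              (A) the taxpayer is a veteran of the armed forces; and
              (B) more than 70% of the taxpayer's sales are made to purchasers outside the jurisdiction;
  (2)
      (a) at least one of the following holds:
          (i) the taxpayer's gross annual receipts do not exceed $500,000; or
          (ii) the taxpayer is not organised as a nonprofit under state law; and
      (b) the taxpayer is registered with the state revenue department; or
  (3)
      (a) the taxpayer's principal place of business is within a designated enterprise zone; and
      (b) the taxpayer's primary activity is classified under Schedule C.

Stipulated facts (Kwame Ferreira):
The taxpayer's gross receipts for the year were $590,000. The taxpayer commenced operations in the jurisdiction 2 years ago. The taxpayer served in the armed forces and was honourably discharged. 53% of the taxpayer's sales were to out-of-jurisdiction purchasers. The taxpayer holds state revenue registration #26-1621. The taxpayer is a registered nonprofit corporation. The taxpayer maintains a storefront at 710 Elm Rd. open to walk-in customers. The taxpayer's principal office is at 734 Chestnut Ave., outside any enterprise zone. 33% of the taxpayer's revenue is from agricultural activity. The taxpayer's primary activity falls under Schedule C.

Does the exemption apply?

(a) has storefront — satisfied.
(i) ≥ 4 yrs in jurisdiction — fails.
(A) veteran — holds.
(B) >70% out-of-jur. sales — not satisfied.
So (ii) is not satisfied (T AND F).
(b) = F OR F = false.
(1): T AND F → false.
(i) receipts ≤ $500,000 — not met.
(ii) not (nonprofit) — fails.
(a) = F OR F = false.
(b) state-registered — met.
So (2) is not satisfied (F AND T).
(a) in enterprise zone — not satisfied.
(b) Schedule C activity — satisfied.
So (3) is not satisfied (F AND T).
So Overall is not satisfied (F OR F OR F).

No — not exempt.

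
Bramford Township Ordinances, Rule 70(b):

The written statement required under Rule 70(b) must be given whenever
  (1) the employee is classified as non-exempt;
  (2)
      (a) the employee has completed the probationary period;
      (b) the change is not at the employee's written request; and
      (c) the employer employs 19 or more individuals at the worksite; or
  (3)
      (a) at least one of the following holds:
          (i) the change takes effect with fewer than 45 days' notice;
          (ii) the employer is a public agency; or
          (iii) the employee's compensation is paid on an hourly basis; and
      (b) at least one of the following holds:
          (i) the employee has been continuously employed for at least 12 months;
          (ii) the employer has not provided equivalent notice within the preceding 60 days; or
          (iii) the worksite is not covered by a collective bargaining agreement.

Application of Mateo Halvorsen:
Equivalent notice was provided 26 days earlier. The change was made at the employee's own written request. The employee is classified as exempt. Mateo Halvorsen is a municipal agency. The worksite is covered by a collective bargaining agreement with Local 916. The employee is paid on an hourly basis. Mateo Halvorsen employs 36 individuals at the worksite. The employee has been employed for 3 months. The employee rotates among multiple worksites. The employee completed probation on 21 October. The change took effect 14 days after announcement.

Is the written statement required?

(1) non-exempt — not met.
(a) past probation — met.
(b) not employee-requested — not met.
(c) ≥ 19 at site — satisfied.
(2): T AND F AND T → false.
(i) < 45 days' notice — met.
(ii) public agency — met.
(iii) hourly-paid — satisfied.
(a) = T OR T OR T = true.
(i) tenure ≥ 12 mo. — not satisfied.
(ii) no recent notice — fails.
(iii) no CBA — not satisfied.
(b) = F OR F OR F = false.
(3): T AND F → false.
So Overall is not satisfied (F OR F OR F).

No — not required.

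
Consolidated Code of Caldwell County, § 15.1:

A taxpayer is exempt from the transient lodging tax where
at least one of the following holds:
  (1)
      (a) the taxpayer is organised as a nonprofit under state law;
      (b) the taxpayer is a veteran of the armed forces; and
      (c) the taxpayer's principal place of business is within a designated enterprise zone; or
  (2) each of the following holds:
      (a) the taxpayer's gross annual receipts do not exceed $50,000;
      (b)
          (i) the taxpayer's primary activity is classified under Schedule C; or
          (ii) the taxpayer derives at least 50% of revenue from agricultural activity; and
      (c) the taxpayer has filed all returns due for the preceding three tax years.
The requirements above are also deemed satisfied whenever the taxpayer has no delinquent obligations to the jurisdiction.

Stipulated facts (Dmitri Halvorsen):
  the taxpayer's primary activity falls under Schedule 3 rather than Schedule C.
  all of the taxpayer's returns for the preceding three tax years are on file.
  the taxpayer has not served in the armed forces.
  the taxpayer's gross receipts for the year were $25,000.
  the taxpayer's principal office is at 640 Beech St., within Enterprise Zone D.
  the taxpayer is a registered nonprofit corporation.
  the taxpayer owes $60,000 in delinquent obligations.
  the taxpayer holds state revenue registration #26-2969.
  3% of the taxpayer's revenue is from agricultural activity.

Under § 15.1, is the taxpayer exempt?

No — not exempt.

(a) nonprofit — met.
(b) veteran — not met.
(c) in enterprise zone — satisfied.
(1): T AND F AND T → false.
(a) receipts ≤ $50,000 — satisfied.
(i) Schedule C activity — fails.
(ii) ≥50% agricultural — not satisfied.
(b): F OR F → false.
(c) returns current — holds.
(2): T AND F AND T → false.
Overall: F OR F → false.
Exception (no delinquency) — not satisfied.
Result: main false OR exception false → false.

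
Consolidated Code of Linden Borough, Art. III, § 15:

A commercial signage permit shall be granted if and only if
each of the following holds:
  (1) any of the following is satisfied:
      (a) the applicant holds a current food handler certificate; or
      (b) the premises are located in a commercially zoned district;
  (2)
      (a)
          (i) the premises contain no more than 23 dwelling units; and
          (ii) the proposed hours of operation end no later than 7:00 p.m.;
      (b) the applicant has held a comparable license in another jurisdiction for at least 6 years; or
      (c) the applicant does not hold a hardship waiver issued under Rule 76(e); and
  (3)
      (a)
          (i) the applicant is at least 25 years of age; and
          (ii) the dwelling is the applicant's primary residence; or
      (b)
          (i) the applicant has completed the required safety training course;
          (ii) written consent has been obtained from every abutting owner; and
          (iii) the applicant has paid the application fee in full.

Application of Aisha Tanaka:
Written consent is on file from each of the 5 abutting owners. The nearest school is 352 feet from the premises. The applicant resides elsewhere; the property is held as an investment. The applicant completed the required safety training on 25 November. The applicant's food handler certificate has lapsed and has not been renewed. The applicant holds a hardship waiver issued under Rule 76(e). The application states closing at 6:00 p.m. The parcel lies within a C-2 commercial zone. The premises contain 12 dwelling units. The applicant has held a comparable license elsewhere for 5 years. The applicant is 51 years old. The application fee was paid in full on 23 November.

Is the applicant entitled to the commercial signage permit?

(a) food handler cert. — fails.
(b) commercially zoned — satisfied.
(1) = F OR T = true.
(i) ≤ 23 units — satisfied.
(ii) closes by 7 p.m. — met.
(a): T AND T → true.
(b) prior license ≥ 6 yr — not met.
(c) not (hardship waiver) — not met.
(2): T OR F OR F → true.
(i) age ≥ 25 — satisfied.
(ii) primary residence — not met.
So (a) is not satisfied (T AND F).
(i) safety training — satisfied.
(ii) all abutters consent — satisfied.
(iii) fee paid — holds.
(b) = T AND T AND T = true.
So (3) is satisfied (F OR T).
So Overall is satisfied (T AND T AND T).

Yes — granted.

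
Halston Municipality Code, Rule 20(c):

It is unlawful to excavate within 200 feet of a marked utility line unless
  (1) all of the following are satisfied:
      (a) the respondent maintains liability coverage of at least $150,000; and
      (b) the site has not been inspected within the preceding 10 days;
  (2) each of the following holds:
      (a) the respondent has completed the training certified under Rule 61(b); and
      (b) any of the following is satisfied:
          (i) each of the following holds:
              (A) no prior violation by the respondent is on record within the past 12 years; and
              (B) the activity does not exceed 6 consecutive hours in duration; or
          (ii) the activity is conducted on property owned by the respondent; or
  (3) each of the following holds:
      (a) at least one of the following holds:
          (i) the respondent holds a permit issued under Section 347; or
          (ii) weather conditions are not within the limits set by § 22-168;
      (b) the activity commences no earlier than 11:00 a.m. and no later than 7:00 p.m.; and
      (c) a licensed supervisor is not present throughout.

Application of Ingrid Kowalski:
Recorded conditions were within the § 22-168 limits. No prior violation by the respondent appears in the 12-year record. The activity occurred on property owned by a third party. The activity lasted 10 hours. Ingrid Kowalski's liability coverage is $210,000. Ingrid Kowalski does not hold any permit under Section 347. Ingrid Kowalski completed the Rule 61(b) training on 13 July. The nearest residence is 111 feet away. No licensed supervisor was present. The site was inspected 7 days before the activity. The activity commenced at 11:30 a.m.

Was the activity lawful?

No — unlawful.

(a) coverage ≥ $150,000 — satisfied.
(b) not (site inspected) — not satisfied.
So (1) is not satisfied (T AND F).
(a) training certified — holds.
(A) no prior violation — satisfied.
(B) ≤ 6 hrs duration — not satisfied.
(i) = T AND F = false.
(ii) own property — fails.
(b) = F OR F = false.
So (2) is not satisfied (T AND F).
(i) holds permit — fails.
(ii) not (weather ok) — not satisfied.
(a): F OR F → false.
(b) start within hours — holds.
(c) not (supervisor present) — met.
(3) = F AND T AND T = false.
Overall = F OR F OR F = false.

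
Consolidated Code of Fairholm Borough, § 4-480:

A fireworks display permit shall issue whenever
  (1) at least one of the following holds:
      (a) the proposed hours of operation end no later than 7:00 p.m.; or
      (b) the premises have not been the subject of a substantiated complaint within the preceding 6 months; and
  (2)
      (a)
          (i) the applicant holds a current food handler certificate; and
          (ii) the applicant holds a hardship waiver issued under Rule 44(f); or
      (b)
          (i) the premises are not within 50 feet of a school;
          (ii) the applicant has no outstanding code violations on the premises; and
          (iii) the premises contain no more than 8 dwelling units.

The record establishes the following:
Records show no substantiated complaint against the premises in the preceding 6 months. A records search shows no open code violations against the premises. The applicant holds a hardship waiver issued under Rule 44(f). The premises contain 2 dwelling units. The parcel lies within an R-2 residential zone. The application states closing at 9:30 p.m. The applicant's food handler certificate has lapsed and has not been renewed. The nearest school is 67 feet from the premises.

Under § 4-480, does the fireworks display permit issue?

(a) closes by 7 p.m. — fails.
(b) no complaint in 6 mo. — holds.
(1) = F OR T = true.
(i) food handler cert. — fails.
(ii) hardship waiver — holds.
So (a) is not satisfied (F AND T).
(i) ≥50 ft from school — holds.
(ii) no code violations — satisfied.
(iii) ≤ 8 units — satisfied.
(b) = T AND T AND T = true.
So (2) is satisfied (F OR T).
Overall: T AND T → true.

Yes — granted.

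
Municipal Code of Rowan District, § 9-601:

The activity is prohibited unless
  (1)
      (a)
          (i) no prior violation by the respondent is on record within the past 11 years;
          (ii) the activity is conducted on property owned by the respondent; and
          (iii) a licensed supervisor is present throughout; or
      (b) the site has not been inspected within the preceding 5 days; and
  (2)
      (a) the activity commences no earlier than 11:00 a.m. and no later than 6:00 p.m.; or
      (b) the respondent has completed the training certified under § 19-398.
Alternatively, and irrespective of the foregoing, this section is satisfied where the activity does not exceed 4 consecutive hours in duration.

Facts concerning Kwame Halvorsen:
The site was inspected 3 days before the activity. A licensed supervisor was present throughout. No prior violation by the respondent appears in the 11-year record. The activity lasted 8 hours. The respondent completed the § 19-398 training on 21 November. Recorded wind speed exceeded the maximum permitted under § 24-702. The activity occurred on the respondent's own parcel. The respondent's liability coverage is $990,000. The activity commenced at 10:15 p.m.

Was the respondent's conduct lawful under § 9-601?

Yes — lawful.

(i) no prior violation — holds.
(ii) own property — met.
(iii) supervisor present — satisfied.
(a) = T AND T AND T = true.
(b) not (site inspected) — not satisfied.
(1) = T OR F = true.
(a) start within hours — not met.
(b) training certified — satisfied.
(2) = F OR T = true.
Overall: T AND T → true.
Exception (≤ 4 hrs duration) — not satisfied.
Result: main true OR exception false → true.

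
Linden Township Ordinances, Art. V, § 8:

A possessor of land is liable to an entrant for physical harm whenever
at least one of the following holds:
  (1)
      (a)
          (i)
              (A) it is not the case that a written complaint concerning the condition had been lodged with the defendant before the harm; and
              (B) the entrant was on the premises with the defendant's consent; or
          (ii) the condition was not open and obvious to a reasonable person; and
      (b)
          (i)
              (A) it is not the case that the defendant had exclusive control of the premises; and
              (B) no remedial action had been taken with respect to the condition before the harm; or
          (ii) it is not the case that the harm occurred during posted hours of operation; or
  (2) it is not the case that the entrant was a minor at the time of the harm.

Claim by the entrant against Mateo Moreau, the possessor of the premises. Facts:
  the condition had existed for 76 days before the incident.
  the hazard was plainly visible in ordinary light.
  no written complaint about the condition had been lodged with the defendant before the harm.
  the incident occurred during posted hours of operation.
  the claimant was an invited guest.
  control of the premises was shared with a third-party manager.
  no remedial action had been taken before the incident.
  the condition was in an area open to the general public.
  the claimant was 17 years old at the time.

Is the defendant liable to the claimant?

(A) not (complaint lodged) — met.
(B) consent to enter — satisfied.
(i) = T AND T = true.
(ii) not open/obvious — not satisfied.
(a) = T OR F = true.
(A) not (exclusive control) — met.
(B) no remedial action — holds.
(i) = T AND T = true.
(ii) not (during posted hours) — fails.
So (b) is satisfied (T OR F).
(1) = T AND T = true.
(2) not (entrant a minor) — not satisfied.
So Overall is satisfied (T OR F).

Yes — liable.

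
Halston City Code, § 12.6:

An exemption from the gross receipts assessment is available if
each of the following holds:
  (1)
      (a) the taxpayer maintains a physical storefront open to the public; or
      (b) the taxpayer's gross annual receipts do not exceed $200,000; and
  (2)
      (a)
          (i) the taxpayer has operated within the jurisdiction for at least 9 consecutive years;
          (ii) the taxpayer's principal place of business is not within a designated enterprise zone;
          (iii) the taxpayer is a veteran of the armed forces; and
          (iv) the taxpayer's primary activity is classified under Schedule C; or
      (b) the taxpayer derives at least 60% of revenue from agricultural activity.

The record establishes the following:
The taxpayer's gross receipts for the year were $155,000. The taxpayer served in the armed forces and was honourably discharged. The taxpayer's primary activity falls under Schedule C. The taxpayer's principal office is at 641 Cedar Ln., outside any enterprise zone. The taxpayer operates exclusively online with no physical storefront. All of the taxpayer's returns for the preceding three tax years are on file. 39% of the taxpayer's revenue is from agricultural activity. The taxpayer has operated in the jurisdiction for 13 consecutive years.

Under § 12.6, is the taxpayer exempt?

(a) has storefront — not satisfied.
(b) receipts ≤ $200,000 — met.
(1): F OR T → true.
(i) ≥ 9 yrs in jurisdiction — met.
(ii) not (in enterprise zone) — holds.
(iii) veteran — met.
(iv) Schedule C activity — satisfied.
(a): T AND T AND T AND T → true.
(b) ≥60% agricultural — not satisfied.
(2) = T OR F = true.
Overall: T AND T → true.

Yes — exempt.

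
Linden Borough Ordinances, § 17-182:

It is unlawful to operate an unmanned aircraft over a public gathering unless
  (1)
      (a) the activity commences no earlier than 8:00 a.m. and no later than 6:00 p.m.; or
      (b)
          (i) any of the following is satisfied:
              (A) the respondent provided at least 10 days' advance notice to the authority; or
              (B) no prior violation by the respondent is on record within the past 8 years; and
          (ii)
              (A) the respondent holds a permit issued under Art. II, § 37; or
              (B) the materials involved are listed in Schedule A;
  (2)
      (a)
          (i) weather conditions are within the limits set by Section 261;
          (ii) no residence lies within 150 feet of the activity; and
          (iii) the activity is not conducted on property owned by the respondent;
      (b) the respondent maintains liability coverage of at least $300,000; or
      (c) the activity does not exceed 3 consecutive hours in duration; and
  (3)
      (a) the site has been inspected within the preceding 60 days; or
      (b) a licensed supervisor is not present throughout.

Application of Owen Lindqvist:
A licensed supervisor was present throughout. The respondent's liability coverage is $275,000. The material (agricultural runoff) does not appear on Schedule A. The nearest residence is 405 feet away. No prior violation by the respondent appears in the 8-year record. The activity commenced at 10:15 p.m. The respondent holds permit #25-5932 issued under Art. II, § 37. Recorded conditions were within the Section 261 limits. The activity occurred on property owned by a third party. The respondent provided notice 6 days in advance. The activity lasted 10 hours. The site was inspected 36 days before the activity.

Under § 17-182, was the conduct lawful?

Yes — lawful.

(a) start within hours — not satisfied.
(A) ≥10 days' notice — fails.
(B) no prior violation — holds.
(i): F OR T → true.
(A) holds permit — met.
(B) Schedule A material — not met.
So (ii) is satisfied (T OR F).
(b) = T AND T = true.
(1): F OR T → true.
(i) weather ok — met.
(ii) no residence in 150 ft — holds.
(iii) not (own property) — met.
(a) = T AND T AND T = true.
(b) coverage ≥ $300,000 — fails.
(c) ≤ 3 hrs duration — fails.
(2): T OR F OR F → true.
(a) site inspected — holds.
(b) not (supervisor present) — not met.
(3) = T OR F = true.
Overall: T AND T AND T → true.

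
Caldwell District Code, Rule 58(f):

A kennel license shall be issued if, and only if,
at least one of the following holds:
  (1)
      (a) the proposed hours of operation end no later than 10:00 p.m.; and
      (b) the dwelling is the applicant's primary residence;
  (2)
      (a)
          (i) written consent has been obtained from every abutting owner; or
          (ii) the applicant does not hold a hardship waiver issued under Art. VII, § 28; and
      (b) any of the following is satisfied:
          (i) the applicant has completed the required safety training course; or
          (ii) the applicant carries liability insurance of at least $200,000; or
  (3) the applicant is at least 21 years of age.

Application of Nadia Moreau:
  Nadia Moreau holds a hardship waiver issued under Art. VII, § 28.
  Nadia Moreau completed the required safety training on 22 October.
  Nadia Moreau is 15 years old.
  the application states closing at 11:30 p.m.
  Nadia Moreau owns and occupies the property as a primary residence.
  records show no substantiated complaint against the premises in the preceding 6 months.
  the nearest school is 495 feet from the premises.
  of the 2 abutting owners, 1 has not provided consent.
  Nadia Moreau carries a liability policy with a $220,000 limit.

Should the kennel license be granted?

No — denied.

(a) closes by 10 p.m. — not satisfied.
(b) primary residence — satisfied.
So (1) is not satisfied (F AND T).
(i) all abutters consent — fails.
(ii) not (hardship waiver) — fails.
So (a) is not satisfied (F OR F).
(i) safety training — satisfied.
(ii) insurance ≥ $200,000 — met.
(b) = T OR T = true.
(2) = F AND T = false.
(3) age ≥ 21 — fails.
So Overall is not satisfied (F OR F OR F).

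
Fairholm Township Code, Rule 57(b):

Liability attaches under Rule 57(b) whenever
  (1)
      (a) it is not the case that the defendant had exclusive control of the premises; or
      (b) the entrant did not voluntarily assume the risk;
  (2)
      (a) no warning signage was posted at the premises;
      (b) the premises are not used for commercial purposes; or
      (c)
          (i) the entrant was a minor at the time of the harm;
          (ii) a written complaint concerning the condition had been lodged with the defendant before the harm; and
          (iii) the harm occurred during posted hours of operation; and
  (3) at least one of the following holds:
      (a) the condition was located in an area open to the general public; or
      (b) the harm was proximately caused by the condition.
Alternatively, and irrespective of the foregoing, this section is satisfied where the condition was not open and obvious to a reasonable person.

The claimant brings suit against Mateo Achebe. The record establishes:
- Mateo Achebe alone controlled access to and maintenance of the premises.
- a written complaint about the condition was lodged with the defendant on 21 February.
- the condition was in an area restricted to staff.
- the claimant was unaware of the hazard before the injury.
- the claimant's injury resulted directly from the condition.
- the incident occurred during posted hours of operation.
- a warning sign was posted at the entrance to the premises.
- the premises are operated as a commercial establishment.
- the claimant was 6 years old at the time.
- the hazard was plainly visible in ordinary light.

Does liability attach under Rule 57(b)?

(a) not (exclusive control) — not satisfied.
(b) no assumed risk — met.
(1) = F OR T = true.
(a) no signage posted — fails.
(b) not (commercial use) — not satisfied.
(i) entrant a minor — holds.
(ii) complaint lodged — satisfied.
(iii) during posted hours — met.
So (c) is satisfied (T AND T AND T).
(2) = F OR F OR T = true.
(a) public area — fails.
(b) proximate cause — holds.
So (3) is satisfied (F OR T).
Overall = T AND T AND T = true.
Exception (not open/obvious) — not satisfied.
Result: main true OR exception false → true.

Yes — liable.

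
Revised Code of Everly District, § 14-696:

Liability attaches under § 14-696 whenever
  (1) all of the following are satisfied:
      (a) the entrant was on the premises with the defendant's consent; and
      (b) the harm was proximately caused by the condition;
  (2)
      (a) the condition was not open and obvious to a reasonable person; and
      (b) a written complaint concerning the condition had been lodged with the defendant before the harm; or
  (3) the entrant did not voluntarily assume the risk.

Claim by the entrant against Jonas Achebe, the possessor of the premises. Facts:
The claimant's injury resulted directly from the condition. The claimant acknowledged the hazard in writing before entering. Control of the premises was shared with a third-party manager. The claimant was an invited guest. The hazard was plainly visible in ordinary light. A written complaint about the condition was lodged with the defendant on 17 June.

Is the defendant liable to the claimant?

(a) consent to enter — satisfied.
(b) proximate cause — met.
(1): T AND T → true.
(a) not open/obvious — not satisfied.
(b) complaint lodged — met.
(2): F AND T → false.
(3) no assumed risk — fails.
Overall: T OR F OR F → true.

Yes — liable.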